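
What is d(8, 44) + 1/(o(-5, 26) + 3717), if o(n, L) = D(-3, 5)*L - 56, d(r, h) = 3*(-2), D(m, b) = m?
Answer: -21497/3583 ≈ -5.9997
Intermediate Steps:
d(r, h) = -6
o(n, L) = -56 - 3*L (o(n, L) = -3*L - 56 = -56 - 3*L)
d(8, 44) + 1/(o(-5, 26) + 3717) = -6 + 1/((-56 - 3*26) + 3717) = -6 + 1/((-56 - 78) + 3717) = -6 + 1/(-134 + 3717) = -6 + 1/3583 = -21497/3583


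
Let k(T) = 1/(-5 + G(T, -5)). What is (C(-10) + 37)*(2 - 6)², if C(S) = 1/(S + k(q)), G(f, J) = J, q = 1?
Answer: 59632/101 ≈ 590.42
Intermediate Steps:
k(T) = -⅒ (k(T) = 1/(-5 - 5) = 1/(-10) = -⅒)
C(S) = 1/(-⅒ + S) (C(S) = 1/(S - ⅒) = 1/(-⅒ + S))
(C(-10) + 37)*(2 - 6)² = (10/(-1 + 10*(-10)) + 37)*(2 - 6)² = (10/(-1 - 100) + 37)*(-4)² = (10/(-101) + 37)*16 = (10*(-1/101) + 37)*16 = (-10/101 + 37)*16 = (3727/101)*16 = 59632/101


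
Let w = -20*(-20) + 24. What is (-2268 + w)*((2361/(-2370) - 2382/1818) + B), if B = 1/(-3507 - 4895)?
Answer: 2138536565872/502796685 ≈ 4253.3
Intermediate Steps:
w = 424 (w = 400 + 24 = 424)
B = -1/8402 (B = 1/(-8402) = -1/8402 ≈ -0.00011902)
(-2268 + w)*((2361/(-2370) - 2382/1818) + B) = (-2268 + 424)*((2361/(-2370) - 2382/1818) - 1/8402) = -1844*((2361*(-1/2370) - 2382*1/1818) - 1/8402) = -1844*((-787/790 - 397/303) - 1/8402) = -1844*(-552091/239370 - 1/8402) = -1844*(-1159726988/502796685) = 2138536565872/502796685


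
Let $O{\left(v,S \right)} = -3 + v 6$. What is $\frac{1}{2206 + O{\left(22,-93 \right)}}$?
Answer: $\frac{1}{2335} \approx 0.00042827$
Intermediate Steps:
$O{\left(v,S \right)} = -3 + 6 v$
$\frac{1}{2206 + O{\left(22,-93 \right)}} = \frac{1}{2206 + \left(-3 + 6 \cdot 22\right)} = \frac{1}{2206 + \left(-3 + 132\right)} = \frac{1}{2206 + 129} = \frac{1}{2335}$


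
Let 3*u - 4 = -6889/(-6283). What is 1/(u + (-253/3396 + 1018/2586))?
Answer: 9196276308/18557861767 ≈ 0.49555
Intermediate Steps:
u = 32021/18849 (u = 4/3 + (-6889/(-6283))/3 = 4/3 + (-6889*(-1/6283))/3 = 4/3 + (⅓)*(6889/6283) = 4/3 + 6889/18849 = 32021/18849 ≈ 1.6988)
1/(u + (-253/3396 + 1018/2586)) = 1/(32021/18849 + (-253/3396 + 1018/2586)) = 1/(32021/18849 + (-253*1/3396 + 1018*(1/2586))) = 1/(32021/18849 + (-253/3396 + 509/1293)) = 1/(32021/18849 + 155715/487892) = 1/(18557861767/9196276308) = 9196276308/18557861767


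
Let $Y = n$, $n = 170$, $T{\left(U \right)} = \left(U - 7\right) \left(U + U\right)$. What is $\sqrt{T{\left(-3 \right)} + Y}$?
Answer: $\sqrt{230} \approx 15.166$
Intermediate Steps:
$T{\left(U \right)} = 2 U \left(-7 + U\right)$ ($T{\left(U \right)} = \left(-7 + U\right) 2 U = 2 U \left(-7 + U\right)$)
$Y = 170$
$\sqrt{T{\left(-3 \right)} + Y} = \sqrt{2 \left(-3\right) \left(-7 - 3\right) + 170} = \sqrt{2 \left(-3\right) \left(-10\right) + 170} = \sqrt{60 + 170} = \sqrt{230}$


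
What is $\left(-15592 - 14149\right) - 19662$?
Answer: $-49403$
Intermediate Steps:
$\left(-15592 - 14149\right) - 19662 = -29741 - 19662 = -49403$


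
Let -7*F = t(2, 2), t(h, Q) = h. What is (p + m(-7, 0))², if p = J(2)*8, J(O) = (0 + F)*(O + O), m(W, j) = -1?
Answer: 5041/49 ≈ 102.88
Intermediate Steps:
F = -2/7 (F = -⅐*2 = -2/7 ≈ -0.28571)
J(O) = -4*O/7 (J(O) = (0 - 2/7)*(O + O) = -4*O/7)
p = -64/7 (p = -4/7*2*8 = -8/7*8 = -64/7 ≈ -9.1429)
(p + m(-7, 0))² = (-64/7 - 1)² = (-71/7)² = 5041/49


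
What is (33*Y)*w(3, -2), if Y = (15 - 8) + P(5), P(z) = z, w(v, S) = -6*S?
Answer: 4752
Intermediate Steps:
Y = 12 (Y = (15 - 8) + 5 = 7 + 5 = 12)
(33*Y)*w(3, -2) = (33*12)*(-6*(-2)) = 396*12 = 4752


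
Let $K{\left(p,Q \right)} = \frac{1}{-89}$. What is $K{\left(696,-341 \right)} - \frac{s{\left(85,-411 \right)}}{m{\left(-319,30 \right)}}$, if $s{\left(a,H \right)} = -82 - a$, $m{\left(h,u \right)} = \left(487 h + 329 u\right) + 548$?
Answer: $- \frac{159798}{12899215} \approx -0.012388$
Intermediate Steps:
$m{\left(h,u \right)} = 548 + 329 u + 487 h$ ($m{\left(h,u \right)} = \left(329 u + 487 h\right) + 548 = 548 + 329 u + 487 h$)
$K{\left(p,Q \right)} = - \frac{1}{89}$
$K{\left(696,-341 \right)} - \frac{s{\left(85,-411 \right)}}{m{\left(-319,30 \right)}} = - \frac{1}{89} - \frac{-82 - 85}{548 + 329 \cdot 30 + 487 \left(-319\right)} = - \frac{1}{89} - \frac{-82 - 85}{548 + 9870 - 155353} = - \frac{1}{89} - - \frac{167}{-144935} = - \frac{1}{89} - \left(-167\right) \left(- \frac{1}{144935}\right) = - \frac{1}{89} - \frac{167}{144935} = - \frac{159798}{12899215}$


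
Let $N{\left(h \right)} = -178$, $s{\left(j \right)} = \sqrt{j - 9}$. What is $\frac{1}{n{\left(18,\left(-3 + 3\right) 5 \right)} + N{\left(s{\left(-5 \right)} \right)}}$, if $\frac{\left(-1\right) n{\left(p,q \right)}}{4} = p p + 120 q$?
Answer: $- \frac{1}{1474} \approx -0.00067843$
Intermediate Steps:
$n{\left(p,q \right)} = - 480 q - 4 p^{2}$ ($n{\left(p,q \right)} = - 4 \left(p p + 120 q\right) = - 4 \left(p^{2} + 120 q\right) = - 480 q - 4 p^{2}$)
$s{\left(j \right)} = \sqrt{-9 + j}$
$\frac{1}{n{\left(18,\left(-3 + 3\right) 5 \right)} + N{\left(s{\left(-5 \right)} \right)}} = \frac{1}{\left(- 480 \left(-3 + 3\right) 5 - 4 \cdot 18^{2}\right) - 178} = \frac{1}{\left(- 480 \cdot 0 \cdot 5 - 1296\right) - 178} = \frac{1}{\left(\left(-480\right) 0 - 1296\right) - 178} = \frac{1}{\left(0 - 1296\right) - 178} = \frac{1}{-1296 - 178} = \frac{1}{-1474} = - \frac{1}{1474}$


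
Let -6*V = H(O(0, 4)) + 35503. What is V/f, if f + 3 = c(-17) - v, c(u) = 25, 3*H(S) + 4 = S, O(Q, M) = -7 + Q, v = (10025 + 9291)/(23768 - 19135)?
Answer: -246702617/743490 ≈ -331.82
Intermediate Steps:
v = 19316/4633 ≈ 4.1692
H(S) = -4/3 + S/3
V = -53249/9 (V = -((-4/3 + (-7 + 0)/3) + 35503)/6 = -((-4/3 + (1/3)*(-7)) + 35503)/6 = -((-4/3 - 7/3) + 35503)/6 = -(-11/3 + 35503)/6 = -1/6*106498/3 = -53249/9 ≈ -5916.6)
f = 82610/4633 (f = -3 + (25 - 1*19316/4633) = -3 + (25 - 19316/4633) = -3 + 96509/4633 = 82610/4633 ≈ 17.831)
V/f = -53249/(9*82610/4633) = -53249/9*4633/82610 = -246702617/743490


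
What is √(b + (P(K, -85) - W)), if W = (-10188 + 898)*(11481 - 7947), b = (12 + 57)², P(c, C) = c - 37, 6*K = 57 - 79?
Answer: √295520223/3 ≈ 5730.2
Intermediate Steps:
K = -11/3 (K = (57 - 79)/6 = (⅙)*(-22) = -11/3 ≈ -3.6667)
P(c, C) = -37 + c
b = 4761 (b = 69² = 4761)
W = -32830860 (W = -9290*3534 = -32830860)
√(b + (P(K, -85) - W)) = √(4761 + ((-37 - 11/3) - 1*(-32830860))) = √(4761 + (-122/3 + 32830860)) = √(4761 + 98492458/3) = √(98506741/3) = √295520223/3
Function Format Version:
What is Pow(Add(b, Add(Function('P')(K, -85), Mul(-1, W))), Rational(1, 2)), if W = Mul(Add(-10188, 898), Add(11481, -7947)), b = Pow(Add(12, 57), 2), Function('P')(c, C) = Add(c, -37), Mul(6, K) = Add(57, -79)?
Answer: Mul(Rational(1, 3), Pow(295520223, Rational(1, 2))) ≈ 5730.2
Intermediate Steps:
K = Rational(-11, 3) (K = Mul(Rational(1, 6), Add(57, -79)) = Mul(Rational(1, 6), -22) = Rational(-11, 3) ≈ -3.6667)
Function('P')(c, C) = Add(-37, c)
b = 4761 (b = Pow(69, 2) = 4761)
W = -32830860 (W = Mul(-9290, 3534) = -32830860)
Pow(Add(b, Add(Function('P')(K, -85), Mul(-1, W))), Rational(1, 2)) = Pow(Add(4761, Add(Add(-37, Rational(-11, 3)), Mul(-1, -32830860))), Rational(1, 2)) = Pow(Add(4761, Add(Rational(-122, 3), 32830860)), Rational(1, 2)) = Pow(Add(4761, Rational(98492458, 3)), Rational(1, 2)) = Pow(Rational(98506741, 3), Rational(1, 2)) = Mul(Rational(1, 3), Pow(295520223, Rational(1, 2)))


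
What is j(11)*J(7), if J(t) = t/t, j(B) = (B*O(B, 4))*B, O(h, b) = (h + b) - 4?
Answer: 1331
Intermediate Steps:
O(h, b) = -4 + b + h (O(h, b) = (b + h) - 4 = -4 + b + h)
j(B) = B³ (j(B) = (B*(-4 + 4 + B))*B = (B*B)*B = B²*B = B³)
J(t) = 1
j(11)*J(7) = 11³*1 = 1331*1 = 1331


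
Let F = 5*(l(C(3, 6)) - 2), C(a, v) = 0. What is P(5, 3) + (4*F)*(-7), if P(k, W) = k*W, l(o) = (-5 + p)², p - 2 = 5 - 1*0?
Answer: -265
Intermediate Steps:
p = 7 (p = 2 + (5 - 1*0) = 2 + (5 + 0) = 2 + 5 = 7)
l(o) = 4 (l(o) = (-5 + 7)² = 2² = 4)
F = 10 (F = 5*(4 - 2) = 5*2 = 10)
P(k, W) = W*k
P(5, 3) + (4*F)*(-7) = 3*5 + (4*10)*(-7) = 15 + 40*(-7) = 15 - 280 = -265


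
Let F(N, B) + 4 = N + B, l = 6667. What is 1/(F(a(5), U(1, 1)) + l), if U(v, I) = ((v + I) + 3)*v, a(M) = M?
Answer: 1/6673 ≈ 0.00014986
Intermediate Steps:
U(v, I) = v*(3 + I + v) (U(v, I) = ((I + v) + 3)*v = (3 + I + v)*v = v*(3 + I + v))
F(N, B) = -4 + B + N (F(N, B) = -4 + (N + B) = -4 + (B + N) = -4 + B + N)
1/(F(a(5), U(1, 1)) + l) = 1/((-4 + 1*(3 + 1 + 1) + 5) + 6667) = 1/((-4 + 1*5 + 5) + 6667) = 1/((-4 + 5 + 5) + 6667) = 1/(6 + 6667) = 1/6673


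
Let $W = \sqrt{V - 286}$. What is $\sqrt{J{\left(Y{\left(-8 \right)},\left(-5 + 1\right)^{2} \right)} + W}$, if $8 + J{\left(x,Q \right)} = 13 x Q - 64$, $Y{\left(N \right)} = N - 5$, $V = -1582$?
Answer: $\sqrt{-2776 + 2 i \sqrt{467}} \approx 0.4101 + 52.689 i$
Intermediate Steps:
$Y{\left(N \right)} = -5 + N$ ($Y{\left(N \right)} = N - 5 = -5 + N$)
$J{\left(x,Q \right)} = -72 + 13 Q x$ ($J{\left(x,Q \right)} = -8 + \left(13 x Q - 64\right) = -8 + \left(13 Q x - 64\right) = -8 + \left(-64 + 13 Q x\right) = -72 + 13 Q x$)
$W = 2 i \sqrt{467}$ ($W = \sqrt{-1582 - 286} = \sqrt{-1868} = 2 i \sqrt{467} \approx 43.22 i$)
$\sqrt{J{\left(Y{\left(-8 \right)},\left(-5 + 1\right)^{2} \right)} + W} = \sqrt{\left(-72 + 13 \left(-5 + 1\right)^{2} \left(-5 - 8\right)\right) + 2 i \sqrt{467}} = \sqrt{\left(-72 + 13 \left(-4\right)^{2} \left(-13\right)\right) + 2 i \sqrt{467}} = \sqrt{\left(-72 + 13 \cdot 16 \left(-13\right)\right) + 2 i \sqrt{467}} = \sqrt{\left(-72 - 2704\right) + 2 i \sqrt{467}} = \sqrt{-2776 + 2 i \sqrt{467}}$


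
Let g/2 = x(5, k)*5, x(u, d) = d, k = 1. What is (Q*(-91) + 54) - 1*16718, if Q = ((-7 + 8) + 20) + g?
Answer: -19485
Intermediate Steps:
g = 10 (g = 2*(1*5) = 2*5 = 10)
Q = 31 (Q = ((-7 + 8) + 20) + 10 = (1 + 20) + 10 = 21 + 10 = 31)
(Q*(-91) + 54) - 1*16718 = (31*(-91) + 54) - 1*16718 = (-2821 + 54) - 16718 = -2767 - 16718 = -19485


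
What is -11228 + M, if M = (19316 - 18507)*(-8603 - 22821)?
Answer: -25433244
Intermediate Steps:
M = -25422016 (M = 809*(-31424) = -25422016)
-11228 + M = -11228 - 25422016 = -25433244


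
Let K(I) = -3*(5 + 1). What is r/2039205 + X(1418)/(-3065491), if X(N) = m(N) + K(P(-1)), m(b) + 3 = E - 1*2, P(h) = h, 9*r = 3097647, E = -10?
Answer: 13703340034/81183955515 ≈ 0.16879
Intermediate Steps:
r = 344183 (r = (⅑)*3097647 = 344183)
K(I) = -18 (K(I) = -3*6 = -18)
m(b) = -15 (m(b) = -3 + (-10 - 1*2) = -3 + (-10 - 2) = -3 - 12 = -15)
X(N) = -33 (X(N) = -15 - 18 = -33)
r/2039205 + X(1418)/(-3065491) = 344183/2039205 - 33/(-3065491) = 344183*(1/2039205) - 33*(-1/3065491) = 49169/291315 + 3/278681 = 13703340034/81183955515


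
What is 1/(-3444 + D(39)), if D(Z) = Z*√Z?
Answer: -1148/3933939 - 13*√39/3933939 ≈ -0.00031246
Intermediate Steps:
D(Z) = Z^(3/2)
1/(-3444 + D(39)) = 1/(-3444 + 39^(3/2)) = 1/(-3444 + 39*√39)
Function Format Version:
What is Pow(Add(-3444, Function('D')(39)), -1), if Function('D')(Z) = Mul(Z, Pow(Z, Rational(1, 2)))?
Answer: Add(Rational(-1148, 3933939), Mul(Rational(-13, 3933939), Pow(39, Rational(1, 2)))) ≈ -0.00031246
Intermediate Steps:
Function('D')(Z) = Pow(Z, Rational(3, 2))
Pow(Add(-3444, Function('D')(39)), -1) = Pow(Add(-3444, Pow(39, Rational(3, 2))), -1) = Pow(Add(-3444, Mul(39, Pow(39, Rational(1, 2)))), -1)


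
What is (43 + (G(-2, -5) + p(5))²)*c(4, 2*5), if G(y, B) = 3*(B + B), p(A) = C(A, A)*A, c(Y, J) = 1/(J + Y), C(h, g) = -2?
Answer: 1643/14 ≈ 117.36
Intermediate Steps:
p(A) = -2*A
G(y, B) = 6*B (G(y, B) = 3*(2*B) = 6*B)
(43 + (G(-2, -5) + p(5))²)*c(4, 2*5) = (43 + (6*(-5) - 2*5)²)/(2*5 + 4) = (43 + (-30 - 10)²)/(10 + 4) = (43 + (-40)²)/14 = (43 + 1600)*(1/14) = 1643*(1/14) = 1643/14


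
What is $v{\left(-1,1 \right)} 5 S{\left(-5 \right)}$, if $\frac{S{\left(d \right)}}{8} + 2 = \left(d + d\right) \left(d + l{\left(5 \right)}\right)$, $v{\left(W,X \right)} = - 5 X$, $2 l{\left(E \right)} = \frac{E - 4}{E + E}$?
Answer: $-9500$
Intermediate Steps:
$l{\left(E \right)} = \frac{-4 + E}{4 E}$ ($l{\left(E \right)} = \frac{\left(E - 4\right) \frac{1}{E + E}}{2} = \frac{\left(-4 + E\right) \frac{1}{2 E}}{2} = \frac{\frac{1}{2} \frac{1}{E} \left(-4 + E\right)}{2} = \frac{-4 + E}{4 E}$)
$S{\left(d \right)} = -16 + 16 d \left(\frac{1}{20} + d\right)$ ($S{\left(d \right)} = -16 + 8 \left(d + d\right) \left(d + \frac{-4 + 5}{4 \cdot 5}\right) = -16 + 8 \cdot 2 d \left(d + \frac{1}{4} \cdot \frac{1}{5} \cdot 1\right) = -16 + 8 \cdot 2 d \left(d + \frac{1}{20}\right) = -16 + 8 \cdot 2 d \left(\frac{1}{20} + d\right) = -16 + 16 d \left(\frac{1}{20} + d\right)$)
$v{\left(-1,1 \right)} 5 S{\left(-5 \right)} = \left(-5\right) 1 \cdot 5 \left(-16 + 16 \left(-5\right)^{2} + \frac{4}{5} \left(-5\right)\right) = \left(-5\right) 5 \left(-16 + 16 \cdot 25 - 4\right) = - 25 \left(-16 + 400 - 4\right) = \left(-25\right) 380 = -9500$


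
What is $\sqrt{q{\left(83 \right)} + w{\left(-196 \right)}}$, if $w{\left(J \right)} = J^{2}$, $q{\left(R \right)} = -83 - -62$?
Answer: $\sqrt{38395} \approx 195.95$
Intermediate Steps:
$q{\left(R \right)} = -21$ ($q{\left(R \right)} = -83 + 62 = -21$)
$\sqrt{q{\left(83 \right)} + w{\left(-196 \right)}} = \sqrt{-21 + \left(-196\right)^{2}} = \sqrt{-21 + 38416} = \sqrt{38395}$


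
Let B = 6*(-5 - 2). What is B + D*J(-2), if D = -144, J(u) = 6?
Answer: -906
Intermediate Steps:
B = -42 (B = 6*(-7) = -42)
B + D*J(-2) = -42 - 144*6 = -42 - 864 = -906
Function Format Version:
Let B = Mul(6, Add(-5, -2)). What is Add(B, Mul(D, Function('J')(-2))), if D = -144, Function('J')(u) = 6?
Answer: -906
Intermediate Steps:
B = -42 (B = Mul(6, -7) = -42)
Add(B, Mul(D, Function('J')(-2))) = Add(-42, Mul(-144, 6)) = Add(-42, -864) = -906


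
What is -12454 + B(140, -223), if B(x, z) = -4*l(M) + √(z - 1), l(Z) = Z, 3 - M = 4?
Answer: -12450 + 4*I*√14 ≈ -12450.0 + 14.967*I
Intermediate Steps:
M = -1 (M = 3 - 1*4 = 3 - 4 = -1)
B(x, z) = 4 + √(-1 + z) (B(x, z) = -4*(-1) + √(z - 1) = 4 + √(-1 + z))
-12454 + B(140, -223) = -12454 + (4 + √(-1 - 223)) = -12454 + (4 + √(-224)) = -12454 + (4 + 4*I*√14) = -12450 + 4*I*√14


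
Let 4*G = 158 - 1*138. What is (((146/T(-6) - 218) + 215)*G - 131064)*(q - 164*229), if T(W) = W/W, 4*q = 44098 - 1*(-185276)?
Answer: -5158561675/2 ≈ -2.5793e+9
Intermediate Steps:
q = 114687/2 (q = (44098 - 1*(-185276))/4 = (44098 + 185276)/4 = (¼)*229374 = 114687/2 ≈ 57344.)
T(W) = 1
G = 5 (G = (158 - 1*138)/4 = (158 - 138)/4 = (¼)*20 = 5)
(((146/T(-6) - 218) + 215)*G - 131064)*(q - 164*229) = (((146/1 - 218) + 215)*5 - 131064)*(114687/2 - 164*229) = (((146*1 - 218) + 215)*5 - 131064)*(114687/2 - 37556) = (((146 - 218) + 215)*5 - 131064)*(39575/2) = ((-72 + 215)*5 - 131064)*(39575/2) = (143*5 - 131064)*(39575/2) = (715 - 131064)*(39575/2) = -130349*39575/2 = -5158561675/2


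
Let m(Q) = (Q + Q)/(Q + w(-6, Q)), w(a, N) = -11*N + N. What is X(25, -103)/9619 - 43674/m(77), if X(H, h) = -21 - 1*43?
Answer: 1890450863/9619 ≈ 1.9653e+5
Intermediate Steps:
w(a, N) = -10*N
X(H, h) = -64 (X(H, h) = -21 - 43 = -64)
m(Q) = -2/9 (m(Q) = (Q + Q)/(Q - 10*Q) = (2*Q)/((-9*Q)) = (2*Q)*(-1/(9*Q)) = -2/9)
X(25, -103)/9619 - 43674/m(77) = -64/9619 - 43674/(-2/9) = -64*1/9619 - 43674*(-9/2) = -64/9619 + 196533 = 1890450863/9619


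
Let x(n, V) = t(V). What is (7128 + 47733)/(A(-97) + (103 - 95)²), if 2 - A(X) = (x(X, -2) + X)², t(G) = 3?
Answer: -54861/8770 ≈ -6.2555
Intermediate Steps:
x(n, V) = 3
A(X) = 2 - (3 + X)²
(7128 + 47733)/(A(-97) + (103 - 95)²) = (7128 + 47733)/((2 - (3 - 97)²) + (103 - 95)²) = 54861/((2 - 1*(-94)²) + 8²) = 54861/((2 - 1*8836) + 64) = 54861/((2 - 8836) + 64) = 54861/(-8834 + 64) = 54861/(-8770) = 54861*(-1/8770) = -54861/8770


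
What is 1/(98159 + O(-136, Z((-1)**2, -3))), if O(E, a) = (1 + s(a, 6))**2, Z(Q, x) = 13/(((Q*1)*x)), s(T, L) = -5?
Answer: 1/98175 ≈ 1.0186e-5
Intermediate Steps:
Z(Q, x) = 13/(Q*x) (Z(Q, x) = 13/((Q*x)) = 13*(1/(Q*x)) = 13/(Q*x))
O(E, a) = 16 (O(E, a) = (1 - 5)**2 = (-4)**2 = 16)
1/(98159 + O(-136, Z((-1)**2, -3))) = 1/(98159 + 16) = 1/98175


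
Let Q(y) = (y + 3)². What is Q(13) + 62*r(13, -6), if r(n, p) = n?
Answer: 1062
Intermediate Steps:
Q(y) = (3 + y)²
Q(13) + 62*r(13, -6) = (3 + 13)² + 62*13 = 16² + 806 = 256 + 806 = 1062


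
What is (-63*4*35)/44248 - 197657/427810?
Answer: -782450696/1183108555 ≈ -0.66135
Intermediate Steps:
(-63*4*35)/44248 - 197657/427810 = -252*35*(1/44248) - 197657*1/427810 = -8820*1/44248 - 197657/427810 = -2205/11062 - 197657/427810 = -782450696/1183108555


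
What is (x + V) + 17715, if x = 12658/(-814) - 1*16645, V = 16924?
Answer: 7317229/407 ≈ 17978.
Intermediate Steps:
x = -6780844/407 (x = 12658*(-1/814) - 16645 = -6329/407 - 16645 = -6780844/407 ≈ -16661.)
(x + V) + 17715 = (-6780844/407 + 16924) + 17715 = 107224/407 + 17715 = 7317229/407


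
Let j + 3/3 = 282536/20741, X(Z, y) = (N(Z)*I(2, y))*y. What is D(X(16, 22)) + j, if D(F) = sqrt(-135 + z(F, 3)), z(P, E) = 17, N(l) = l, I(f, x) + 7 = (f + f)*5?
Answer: 261795/20741 + I*sqrt(118) ≈ 12.622 + 10.863*I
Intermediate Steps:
I(f, x) = -7 + 10*f (I(f, x) = -7 + (f + f)*5 = -7 + (2*f)*5 = -7 + 10*f)
X(Z, y) = 13*Z*y (X(Z, y) = (Z*(-7 + 10*2))*y = (Z*(-7 + 20))*y = (Z*13)*y = (13*Z)*y = 13*Z*y)
j = 261795/20741 (j = -1 + 282536/20741 = 261795/20741 ≈ 12.622)
D(F) = I*sqrt(118) (D(F) = sqrt(-135 + 17) = sqrt(-118) = I*sqrt(118))
D(X(16, 22)) + j = I*sqrt(118) + 261795/20741 = 261795/20741 + I*sqrt(118)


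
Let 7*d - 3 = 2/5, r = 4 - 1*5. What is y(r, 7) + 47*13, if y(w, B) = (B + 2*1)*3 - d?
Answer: 22313/35 ≈ 637.51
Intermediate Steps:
r = -1 (r = 4 - 5 = -1)
d = 17/35 (d = 3/7 + (2/5)/7 = 3/7 + (2*(1/5))/7 = 3/7 + (1/7)*(2/5) = 3/7 + 2/35 = 17/35 ≈ 0.48571)
y(w, B) = 193/35 + 3*B (y(w, B) = (B + 2*1)*3 - 1*17/35 = (B + 2)*3 - 17/35 = (2 + B)*3 - 17/35 = (6 + 3*B) - 17/35 = 193/35 + 3*B)
y(r, 7) + 47*13 = (193/35 + 3*7) + 47*13 = (193/35 + 21) + 611 = 928/35 + 611 = 22313/35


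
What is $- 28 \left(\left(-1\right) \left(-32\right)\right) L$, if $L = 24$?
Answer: $-21504$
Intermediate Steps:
$- 28 \left(\left(-1\right) \left(-32\right)\right) L = - 28 \left(\left(-1\right) \left(-32\right)\right) 24 = \left(-28\right) 32 \cdot 24 = \left(-896\right) 24 = -21504$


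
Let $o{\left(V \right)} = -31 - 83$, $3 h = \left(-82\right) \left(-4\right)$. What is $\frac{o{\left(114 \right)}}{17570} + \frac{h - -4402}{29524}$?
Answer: $\frac{56923793}{389052510} \approx 0.14631$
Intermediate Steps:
$h = \frac{328}{3}$ ($h = \frac{\left(-82\right) \left(-4\right)}{3} = \frac{1}{3} \cdot 328 = \frac{328}{3} \approx 109.33$)
$o{\left(V \right)} = -114$
$\frac{o{\left(114 \right)}}{17570} + \frac{h - -4402}{29524} = - \frac{114}{17570} + \frac{\frac{328}{3} - -4402}{29524} = \left(-114\right) \frac{1}{17570} + \left(\frac{328}{3} + 4402\right) \frac{1}{29524} = - \frac{57}{8785} + \frac{13534}{3} \cdot \frac{1}{29524} = - \frac{57}{8785} + \frac{6767}{44286} = \frac{56923793}{389052510}$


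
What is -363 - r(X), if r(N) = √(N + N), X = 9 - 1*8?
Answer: -363 - √2 ≈ -364.41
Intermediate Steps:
X = 1 (X = 9 - 8 = 1)
r(N) = √2*√N (r(N) = √(2*N) = √2*√N)
-363 - r(X) = -363 - √2*√1 = -363 - √2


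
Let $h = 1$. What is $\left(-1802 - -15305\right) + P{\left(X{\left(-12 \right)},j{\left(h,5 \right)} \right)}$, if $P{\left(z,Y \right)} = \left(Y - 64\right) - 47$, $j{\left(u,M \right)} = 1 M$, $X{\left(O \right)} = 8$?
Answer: $13397$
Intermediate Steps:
$j{\left(u,M \right)} = M$
$P{\left(z,Y \right)} = -111 + Y$ ($P{\left(z,Y \right)} = \left(-64 + Y\right) - 47 = -111 + Y$)
$\left(-1802 - -15305\right) + P{\left(X{\left(-12 \right)},j{\left(h,5 \right)} \right)} = \left(-1802 - -15305\right) + \left(-111 + 5\right) = \left(-1802 + 15305\right) - 106 = 13503 - 106 = 13397$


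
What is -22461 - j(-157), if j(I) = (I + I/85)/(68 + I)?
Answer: -169930967/7565 ≈ -22463.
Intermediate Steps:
j(I) = 86*I/(85*(68 + I)) (j(I) = (I + I*(1/85))/(68 + I) = (I + I/85)/(68 + I) = (86*I/85)/(68 + I) = 86*I/(85*(68 + I)))
-22461 - j(-157) = -22461 - 86*(-157)/(85*(68 - 157)) = -22461 - 86*(-157)/(85*(-89)) = -22461 - 86*(-157)*(-1)/(85*89) = -22461 - 1*13502/7565 = -22461 - 13502/7565 = -169930967/7565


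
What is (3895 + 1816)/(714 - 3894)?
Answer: -5711/3180 ≈ -1.7959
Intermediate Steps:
(3895 + 1816)/(714 - 3894) = 5711/(-3180) = 5711*(-1/3180) = -5711/3180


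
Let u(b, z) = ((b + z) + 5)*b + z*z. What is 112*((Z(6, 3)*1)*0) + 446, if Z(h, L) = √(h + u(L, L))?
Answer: 446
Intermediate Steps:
u(b, z) = z² + b*(5 + b + z) (u(b, z) = (5 + b + z)*b + z² = b*(5 + b + z) + z² = z² + b*(5 + b + z))
Z(h, L) = √(h + 3*L² + 5*L) (Z(h, L) = √(h + (L² + L² + 5*L + L*L)) = √(h + (L² + L² + 5*L + L²)) = √(h + (3*L² + 5*L)) = √(h + 3*L² + 5*L))
112*((Z(6, 3)*1)*0) + 446 = 112*((√(6 + 3*3² + 5*3)*1)*0) + 446 = 112*((√(6 + 3*9 + 15)*1)*0) + 446 = 112*((√(6 + 27 + 15)*1)*0) + 446 = 112*((√48*1)*0) + 446 = 112*(((4*√3)*1)*0) + 446 = 112*((4*√3)*0) + 446 = 112*0 + 446 = 0 + 446 = 446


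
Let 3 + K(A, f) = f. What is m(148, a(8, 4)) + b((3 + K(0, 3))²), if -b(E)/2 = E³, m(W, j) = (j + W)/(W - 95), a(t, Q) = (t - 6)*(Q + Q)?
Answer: -77110/53 ≈ -1454.9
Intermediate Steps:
a(t, Q) = 2*Q*(-6 + t) (a(t, Q) = (-6 + t)*(2*Q) = 2*Q*(-6 + t))
K(A, f) = -3 + f
m(W, j) = (W + j)/(-95 + W)
b(E) = -2*E³
m(148, a(8, 4)) + b((3 + K(0, 3))²) = (148 + 2*4*(-6 + 8))/(-95 + 148) - 2*(3 + (-3 + 3))⁶ = (148 + 2*4*2)/53 - 2*(3 + 0)⁶ = (148 + 16)/53 - 2*(3²)³ = (1/53)*164 - 2*9³ = 164/53 - 2*729 = 164/53 - 1458 = -77110/53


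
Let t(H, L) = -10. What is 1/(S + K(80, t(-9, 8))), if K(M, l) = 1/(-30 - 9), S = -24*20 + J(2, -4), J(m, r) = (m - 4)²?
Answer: -39/18565 ≈ -0.0021007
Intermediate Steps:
J(m, r) = (-4 + m)²
S = -476 (S = -24*20 + (-4 + 2)² = -480 + (-2)² = -480 + 4 = -476)
K(M, l) = -1/39 (K(M, l) = 1/(-39) = -1/39)
1/(S + K(80, t(-9, 8))) = 1/(-476 - 1/39) = 1/(-18565/39) = -39/18565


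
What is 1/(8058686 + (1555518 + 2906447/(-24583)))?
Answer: 24583/236343070485 ≈ 1.0401e-7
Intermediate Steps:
1/(8058686 + (1555518 + 2906447/(-24583))) = 1/(8058686 + (1555518 + 2906447*(-1/24583))) = 1/(8058686 + (1555518 - 2906447/24583)) = 1/(8058686 + 38236392547/24583) = 1/(236343070485/24583) = 24583/236343070485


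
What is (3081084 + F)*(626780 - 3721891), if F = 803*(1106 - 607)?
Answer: -10776498672691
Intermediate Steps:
F = 400697 (F = 803*499 = 400697)
(3081084 + F)*(626780 - 3721891) = (3081084 + 400697)*(626780 - 3721891) = 3481781*(-3095111) = -10776498672691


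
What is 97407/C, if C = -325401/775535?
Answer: -318744885/1373 ≈ -2.3215e+5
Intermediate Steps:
C = -325401/775535 (C = -325401*1/775535 = -325401/775535 ≈ -0.41958)
97407/C = 97407/(-325401/775535) = 97407*(-775535/325401) = -318744885/1373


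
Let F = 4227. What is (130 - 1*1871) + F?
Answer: 2486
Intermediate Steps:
(130 - 1*1871) + F = (130 - 1*1871) + 4227 = (130 - 1871) + 4227 = -1741 + 4227 = 2486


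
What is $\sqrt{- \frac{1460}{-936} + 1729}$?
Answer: $\frac{\sqrt{10528726}}{78} \approx 41.6$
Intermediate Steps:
$\sqrt{- \frac{1460}{-936} + 1729} = \sqrt{\left(-1460\right) \left(- \frac{1}{936}\right) + 1729} = \sqrt{\frac{365}{234} + 1729} = \sqrt{\frac{404951}{234}} = \frac{\sqrt{10528726}}{78}$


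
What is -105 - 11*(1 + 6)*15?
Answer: -1260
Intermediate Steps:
-105 - 11*(1 + 6)*15 = -105 - 11*7*15 = -105 - 77*15 = -105 - 1155 = -1260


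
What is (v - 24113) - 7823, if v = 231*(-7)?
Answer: -33553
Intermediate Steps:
v = -1617
(v - 24113) - 7823 = (-1617 - 24113) - 7823 = -25730 - 7823 = -33553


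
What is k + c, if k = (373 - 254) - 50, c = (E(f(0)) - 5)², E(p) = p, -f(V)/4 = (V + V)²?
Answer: 94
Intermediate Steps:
f(V) = -16*V² (f(V) = -4*(V + V)² = -4*4*V² = -16*V²)
c = 25 (c = (-16*0² - 5)² = (-16*0 - 5)² = (0 - 5)² = (-5)² = 25)
k = 69 (k = 119 - 50 = 69)
k + c = 69 + 25 = 94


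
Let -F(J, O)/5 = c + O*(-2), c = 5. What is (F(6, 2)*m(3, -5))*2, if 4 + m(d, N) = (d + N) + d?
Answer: 30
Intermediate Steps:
F(J, O) = -25 + 10*O (F(J, O) = -5*(5 + O*(-2)) = -5*(5 - 2*O) = -25 + 10*O)
m(d, N) = -4 + N + 2*d (m(d, N) = -4 + ((d + N) + d) = -4 + ((N + d) + d) = -4 + (N + 2*d) = -4 + N + 2*d)
(F(6, 2)*m(3, -5))*2 = ((-25 + 10*2)*(-4 - 5 + 2*3))*2 = ((-25 + 20)*(-4 - 5 + 6))*2 = -5*(-3)*2 = 15*2 = 30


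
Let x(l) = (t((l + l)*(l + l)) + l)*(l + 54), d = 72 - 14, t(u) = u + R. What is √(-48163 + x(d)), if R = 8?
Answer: √1466301 ≈ 1210.9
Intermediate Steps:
t(u) = 8 + u (t(u) = u + 8 = 8 + u)
d = 58
x(l) = (54 + l)*(8 + l + 4*l²) (x(l) = ((8 + (l + l)*(l + l)) + l)*(l + 54) = ((8 + (2*l)*(2*l)) + l)*(54 + l) = ((8 + 4*l²) + l)*(54 + l) = (8 + l + 4*l²)*(54 + l) = (54 + l)*(8 + l + 4*l²))
√(-48163 + x(d)) = √(-48163 + (432 + 4*58³ + 62*58 + 217*58²)) = √(-48163 + (432 + 4*195112 + 3596 + 217*3364)) = √(-48163 + (432 + 780448 + 3596 + 729988)) = √(-48163 + 1514464) = √1466301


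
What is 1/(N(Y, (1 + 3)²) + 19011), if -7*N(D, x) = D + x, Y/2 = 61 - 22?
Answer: 7/132983 ≈ 5.2638e-5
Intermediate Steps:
Y = 78 (Y = 2*(61 - 22) = 2*39 = 78)
N(D, x) = -D/7 - x/7 (N(D, x) = -(D + x)/7 = -D/7 - x/7)
1/(N(Y, (1 + 3)²) + 19011) = 1/((-⅐*78 - (1 + 3)²/7) + 19011) = 1/((-78/7 - ⅐*4²) + 19011) = 1/((-78/7 - ⅐*16) + 19011) = 1/((-78/7 - 16/7) + 19011) = 1/(-94/7 + 19011) = 1/(132983/7) = 7/132983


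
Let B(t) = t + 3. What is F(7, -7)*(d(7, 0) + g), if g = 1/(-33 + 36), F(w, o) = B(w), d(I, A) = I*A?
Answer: 10/3 ≈ 3.3333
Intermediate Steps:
d(I, A) = A*I
B(t) = 3 + t
F(w, o) = 3 + w
g = 1/3 ≈ 0.33333
F(7, -7)*(d(7, 0) + g) = (3 + 7)*(0*7 + 1/3) = 10*(0 + 1/3) = 10*(1/3) = 10/3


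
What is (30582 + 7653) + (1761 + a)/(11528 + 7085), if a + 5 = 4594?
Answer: 711674405/18613 ≈ 38235.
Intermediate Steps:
a = 4589 (a = -5 + 4594 = 4589)
(30582 + 7653) + (1761 + a)/(11528 + 7085) = (30582 + 7653) + (1761 + 4589)/(11528 + 7085) = 38235 + 6350/18613 = 711674405/18613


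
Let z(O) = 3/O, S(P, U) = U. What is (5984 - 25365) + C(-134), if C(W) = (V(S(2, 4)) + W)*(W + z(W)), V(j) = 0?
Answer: -1422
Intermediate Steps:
C(W) = W*(W + 3/W) (C(W) = (0 + W)*(W + 3/W) = W*(W + 3/W))
(5984 - 25365) + C(-134) = (5984 - 25365) + (3 + (-134)**2) = -19381 + (3 + 17956) = -19381 + 17959 = -1422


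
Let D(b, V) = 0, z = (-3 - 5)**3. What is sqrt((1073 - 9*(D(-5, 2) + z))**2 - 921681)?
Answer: 4*sqrt(1959505) ≈ 5599.3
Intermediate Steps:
z = -512 (z = (-8)**3 = -512)
sqrt((1073 - 9*(D(-5, 2) + z))**2 - 921681) = sqrt((1073 - 9*(0 - 512))**2 - 921681) = sqrt((1073 - 9*(-512))**2 - 921681) = sqrt((1073 + 4608)**2 - 921681) = sqrt(5681**2 - 921681) = sqrt(32273761 - 921681) = sqrt(31352080) = 4*sqrt(1959505)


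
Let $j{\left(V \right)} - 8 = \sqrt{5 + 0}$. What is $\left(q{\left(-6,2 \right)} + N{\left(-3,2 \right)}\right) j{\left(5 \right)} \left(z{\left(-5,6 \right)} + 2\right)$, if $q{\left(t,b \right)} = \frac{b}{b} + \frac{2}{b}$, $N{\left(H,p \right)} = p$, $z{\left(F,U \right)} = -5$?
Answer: $-96 - 12 \sqrt{5} \approx -122.83$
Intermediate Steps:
$j{\left(V \right)} = 8 + \sqrt{5}$ ($j{\left(V \right)} = 8 + \sqrt{5 + 0} = 8 + \sqrt{5}$)
$q{\left(t,b \right)} = 1 + \frac{2}{b}$
$\left(q{\left(-6,2 \right)} + N{\left(-3,2 \right)}\right) j{\left(5 \right)} \left(z{\left(-5,6 \right)} + 2\right) = \left(\frac{2 + 2}{2} + 2\right) \left(8 + \sqrt{5}\right) \left(-5 + 2\right) = \left(\frac{1}{2} \cdot 4 + 2\right) \left(8 + \sqrt{5}\right) \left(-3\right) = \left(2 + 2\right) \left(-24 - 3 \sqrt{5}\right) = 4 \left(-24 - 3 \sqrt{5}\right) = -96 - 12 \sqrt{5}$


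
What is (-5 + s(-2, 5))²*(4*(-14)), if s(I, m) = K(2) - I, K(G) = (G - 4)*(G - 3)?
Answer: -56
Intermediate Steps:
K(G) = (-4 + G)*(-3 + G)
s(I, m) = 2 - I (s(I, m) = (12 + 2² - 7*2) - I = (12 + 4 - 14) - I = 2 - I)
(-5 + s(-2, 5))²*(4*(-14)) = (-5 + (2 - 1*(-2)))²*(4*(-14)) = (-5 + (2 + 2))²*(-56) = (-5 + 4)²*(-56) = (-1)²*(-56) = 1*(-56) = -56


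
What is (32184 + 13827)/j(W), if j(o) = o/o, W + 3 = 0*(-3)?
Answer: 46011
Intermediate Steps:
W = -3 (W = -3 + 0*(-3) = -3 + 0 = -3)
j(o) = 1
(32184 + 13827)/j(W) = (32184 + 13827)/1 = 46011*1 = 46011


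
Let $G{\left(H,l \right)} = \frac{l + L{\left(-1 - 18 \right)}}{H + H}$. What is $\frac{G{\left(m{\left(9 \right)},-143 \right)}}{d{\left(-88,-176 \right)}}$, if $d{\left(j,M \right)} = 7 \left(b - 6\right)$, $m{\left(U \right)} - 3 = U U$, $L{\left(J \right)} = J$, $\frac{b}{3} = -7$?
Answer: $\frac{1}{196} \approx 0.005102$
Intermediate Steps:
$b = -21$ ($b = 3 \left(-7\right) = -21$)
$m{\left(U \right)} = 3 + U^{2}$ ($m{\left(U \right)} = 3 + U U = 3 + U^{2}$)
$G{\left(H,l \right)} = \frac{-19 + l}{2 H}$ ($G{\left(H,l \right)} = \frac{l - 19}{H + H} = \frac{l - 19}{2 H} = \left(l - 19\right) \frac{1}{2 H} = \left(-19 + l\right) \frac{1}{2 H} = \frac{-19 + l}{2 H}$)
$d{\left(j,M \right)} = -189$ ($d{\left(j,M \right)} = 7 \left(-21 - 6\right) = 7 \left(-27\right) = -189$)
$\frac{G{\left(m{\left(9 \right)},-143 \right)}}{d{\left(-88,-176 \right)}} = \frac{\frac{1}{2} \frac{1}{3 + 9^{2}} \left(-19 - 143\right)}{-189} = \frac{1}{2} \frac{1}{3 + 81} \left(-162\right) \left(- \frac{1}{189}\right) = \frac{1}{2} \cdot \frac{1}{84} \left(-162\right) \left(- \frac{1}{189}\right) = \left(- \frac{27}{28}\right) \left(- \frac{1}{189}\right) = \frac{1}{196}$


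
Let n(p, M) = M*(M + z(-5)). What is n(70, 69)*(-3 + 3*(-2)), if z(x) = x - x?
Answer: -42849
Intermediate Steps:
z(x) = 0
n(p, M) = M**2 (n(p, M) = M*(M + 0) = M*M = M**2)
n(70, 69)*(-3 + 3*(-2)) = 69**2*(-3 + 3*(-2)) = 4761*(-3 - 6) = 4761*(-9) = -42849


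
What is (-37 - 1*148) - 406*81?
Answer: -33071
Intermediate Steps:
(-37 - 1*148) - 406*81 = (-37 - 148) - 32886 = -185 - 32886 = -33071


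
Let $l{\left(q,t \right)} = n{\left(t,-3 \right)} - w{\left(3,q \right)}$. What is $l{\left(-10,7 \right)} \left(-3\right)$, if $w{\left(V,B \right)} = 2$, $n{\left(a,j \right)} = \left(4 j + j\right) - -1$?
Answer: $48$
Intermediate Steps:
$n{\left(a,j \right)} = 1 + 5 j$ ($n{\left(a,j \right)} = 5 j + 1 = 1 + 5 j$)
$l{\left(q,t \right)} = -16$ ($l{\left(q,t \right)} = \left(1 + 5 \left(-3\right)\right) - 2 = \left(1 - 15\right) - 2 = -14 - 2 = -16$)
$l{\left(-10,7 \right)} \left(-3\right) = \left(-16\right) \left(-3\right) = 48$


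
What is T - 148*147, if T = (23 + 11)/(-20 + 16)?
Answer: -43529/2 ≈ -21765.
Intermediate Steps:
T = -17/2 (T = 34/(-4) = 34*(-1/4) = -17/2 ≈ -8.5000)
T - 148*147 = -17/2 - 148*147 = -17/2 - 21756 = -43529/2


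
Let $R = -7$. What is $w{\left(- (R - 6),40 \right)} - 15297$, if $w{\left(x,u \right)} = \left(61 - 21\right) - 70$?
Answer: $-15327$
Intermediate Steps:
$w{\left(x,u \right)} = -30$ ($w{\left(x,u \right)} = 40 - 70 = -30$)
$w{\left(- (R - 6),40 \right)} - 15297 = -30 - 15297 = -15327$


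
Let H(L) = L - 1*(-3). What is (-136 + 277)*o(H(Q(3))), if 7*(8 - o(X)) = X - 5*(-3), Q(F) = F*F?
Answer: 4089/7 ≈ 584.14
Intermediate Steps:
Q(F) = F²
H(L) = 3 + L (H(L) = L + 3 = 3 + L)
o(X) = 41/7 - X/7 (o(X) = 8 - (X - 5*(-3))/7 = 8 - (X + 15)/7 = 8 - (15 + X)/7 = 8 + (-15/7 - X/7) = 41/7 - X/7)
(-136 + 277)*o(H(Q(3))) = (-136 + 277)*(41/7 - (3 + 3²)/7) = 141*(41/7 - (3 + 9)/7) = 141*(41/7 - ⅐*12) = 141*(41/7 - 12/7) = 141*(29/7) = 4089/7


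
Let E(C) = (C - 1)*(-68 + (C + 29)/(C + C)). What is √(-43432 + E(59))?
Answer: 2*I*√41191322/59 ≈ 217.56*I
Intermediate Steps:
E(C) = (-1 + C)*(-68 + (29 + C)/(2*C)) (E(C) = (-1 + C)*(-68 + (29 + C)/((2*C))) = (-1 + C)*(-68 + (29 + C)*(1/(2*C))) = (-1 + C)*(-68 + (29 + C)/(2*C)))
√(-43432 + E(59)) = √(-43432 + (82 - 135/2*59 - 29/2/59)) = √(-43432 + (82 - 7965/2 - 29/2*1/59)) = √(-43432 + (82 - 7965/2 - 29/118)) = √(-43432 - 230144/59) = √(-2792632/59) = 2*I*√41191322/59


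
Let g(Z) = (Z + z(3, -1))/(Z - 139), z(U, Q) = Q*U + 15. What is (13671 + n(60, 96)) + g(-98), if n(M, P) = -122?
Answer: 3211199/237 ≈ 13549.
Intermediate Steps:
z(U, Q) = 15 + Q*U
g(Z) = (12 + Z)/(-139 + Z) (g(Z) = (Z + (15 - 1*3))/(Z - 139) = (Z + (15 - 3))/(-139 + Z) = (Z + 12)/(-139 + Z) = (12 + Z)/(-139 + Z))
(13671 + n(60, 96)) + g(-98) = (13671 - 122) + (12 - 98)/(-139 - 98) = 13549 - 86/(-237) = 13549 - 1/237*(-86) = 13549 + 86/237 = 3211199/237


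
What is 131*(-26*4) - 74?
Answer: -13698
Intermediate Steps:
131*(-26*4) - 74 = 131*(-104) - 74 = -13624 - 74 = -13698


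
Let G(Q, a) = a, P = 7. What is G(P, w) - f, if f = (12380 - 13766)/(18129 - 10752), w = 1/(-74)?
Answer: 31729/181966 ≈ 0.17437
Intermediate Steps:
w = -1/74 ≈ -0.013514
f = -462/2459 (f = -1386/7377 = -1386*1/7377 = -462/2459 ≈ -0.18788)
G(P, w) - f = -1/74 - 1*(-462/2459) = -1/74 + 462/2459 = 31729/181966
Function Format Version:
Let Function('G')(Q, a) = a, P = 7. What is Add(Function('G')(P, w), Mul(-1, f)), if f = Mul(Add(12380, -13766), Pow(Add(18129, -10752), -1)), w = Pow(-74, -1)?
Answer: Rational(31729, 181966) ≈ 0.17437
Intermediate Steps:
w = Rational(-1, 74) ≈ -0.013514
f = Rational(-462, 2459) (f = Mul(-1386, Pow(7377, -1)) = Mul(-1386, Rational(1, 7377)) = Rational(-462, 2459) ≈ -0.18788)
Add(Function('G')(P, w), Mul(-1, f)) = Add(Rational(-1, 74), Mul(-1, Rational(-462, 2459))) = Add(Rational(-1, 74), Rational(462, 2459)) = Rational(31729, 181966)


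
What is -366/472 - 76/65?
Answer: -29831/15340 ≈ -1.9447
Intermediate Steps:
-366/472 - 76/65 = -366*1/472 - 76*1/65 = -183/236 - 76/65 = -29831/15340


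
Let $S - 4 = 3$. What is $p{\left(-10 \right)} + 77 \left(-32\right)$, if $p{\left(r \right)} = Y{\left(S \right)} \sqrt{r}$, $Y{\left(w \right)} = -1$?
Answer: $-2464 - i \sqrt{10} \approx -2464.0 - 3.1623 i$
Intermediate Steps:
$S = 7$ ($S = 4 + 3 = 7$)
$p{\left(r \right)} = - \sqrt{r}$
$p{\left(-10 \right)} + 77 \left(-32\right) = - \sqrt{-10} + 77 \left(-32\right) = - i \sqrt{10} - 2464 = -2464 - i \sqrt{10}$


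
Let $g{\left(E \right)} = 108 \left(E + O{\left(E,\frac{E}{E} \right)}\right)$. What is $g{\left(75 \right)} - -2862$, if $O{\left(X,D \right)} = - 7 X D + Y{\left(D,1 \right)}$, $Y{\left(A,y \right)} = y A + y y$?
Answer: $-45522$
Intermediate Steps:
$Y{\left(A,y \right)} = y^{2} + A y$ ($Y{\left(A,y \right)} = A y + y^{2} = y^{2} + A y$)
$O{\left(X,D \right)} = 1 + D - 7 D X$ ($O{\left(X,D \right)} = - 7 X D + 1 \left(D + 1\right) = - 7 D X + 1 \left(1 + D\right) = - 7 D X + \left(1 + D\right) = 1 + D - 7 D X$)
$g{\left(E \right)} = 216 - 648 E$ ($g{\left(E \right)} = 108 \left(E + \left(1 + \frac{E}{E} - 7 \frac{E}{E} E\right)\right) = 108 \left(E + \left(1 + 1 - 7 E\right)\right) = 108 \left(E - \left(-2 + 7 E\right)\right) = 108 \left(2 - 6 E\right) = 216 - 648 E$)
$g{\left(75 \right)} - -2862 = \left(216 - 48600\right) - -2862 = \left(216 - 48600\right) + 2862 = -48384 + 2862 = -45522$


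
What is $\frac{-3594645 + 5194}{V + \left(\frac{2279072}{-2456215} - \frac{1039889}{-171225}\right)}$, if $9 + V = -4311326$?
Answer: $\frac{301919788720861425}{362639244503249738} \approx 0.83256$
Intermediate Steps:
$V = -4311335$ ($V = -9 - 4311326 = -4311335$)
$\frac{-3594645 + 5194}{V + \left(\frac{2279072}{-2456215} - \frac{1039889}{-171225}\right)} = \frac{-3594645 + 5194}{-4311335 + \left(\frac{2279072}{-2456215} - \frac{1039889}{-171225}\right)} = - \frac{3589451}{-4311335 + \left(2279072 \left(- \frac{1}{2456215}\right) - - \frac{1039889}{171225}\right)} = - \frac{3589451}{-4311335 + \left(- \frac{2279072}{2456215} + \frac{1039889}{171225}\right)} = - \frac{3589451}{-4311335 + \frac{432791371387}{84113082675}} = - \frac{3589451}{- \frac{362639244503249738}{84113082675}} = \left(-3589451\right) \left(- \frac{84113082675}{362639244503249738}\right) = \frac{301919788720861425}{362639244503249738}$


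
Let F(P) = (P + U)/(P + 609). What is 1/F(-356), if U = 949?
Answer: 253/593 ≈ 0.42664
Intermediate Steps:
F(P) = (949 + P)/(609 + P) (F(P) = (P + 949)/(P + 609) = (949 + P)/(609 + P))
1/F(-356) = 1/((949 - 356)/(609 - 356)) = 1/(593/253) = 253/593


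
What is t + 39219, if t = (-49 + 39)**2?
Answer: 39319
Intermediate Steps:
t = 100 (t = (-10)**2 = 100)
t + 39219 = 100 + 39219 = 39319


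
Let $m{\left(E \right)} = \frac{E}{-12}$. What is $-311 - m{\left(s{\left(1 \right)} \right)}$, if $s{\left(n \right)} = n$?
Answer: $- \frac{3731}{12} \approx -310.92$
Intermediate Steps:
$m{\left(E \right)} = - \frac{E}{12}$ ($m{\left(E \right)} = E \left(- \frac{1}{12}\right) = - \frac{E}{12}$)
$-311 - m{\left(s{\left(1 \right)} \right)} = -311 - \left(- \frac{1}{12}\right) 1 = -311 - - \frac{1}{12} = -311 + \frac{1}{12} = - \frac{3731}{12}$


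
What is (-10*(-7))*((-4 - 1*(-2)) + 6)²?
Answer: 1120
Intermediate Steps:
(-10*(-7))*((-4 - 1*(-2)) + 6)² = 70*((-4 + 2) + 6)² = 70*(-2 + 6)² = 70*4² = 70*16 = 1120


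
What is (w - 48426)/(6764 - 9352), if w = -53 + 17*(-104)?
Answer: 50247/2588 ≈ 19.415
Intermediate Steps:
w = -1821 (w = -53 - 1768 = -1821)
(w - 48426)/(6764 - 9352) = (-1821 - 48426)/(6764 - 9352) = -50247/(-2588) = -50247*(-1/2588) = 50247/2588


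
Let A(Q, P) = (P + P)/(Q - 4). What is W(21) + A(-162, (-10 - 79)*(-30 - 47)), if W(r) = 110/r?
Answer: -134783/1743 ≈ -77.328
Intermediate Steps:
A(Q, P) = 2*P/(-4 + Q) (A(Q, P) = (2*P)/(-4 + Q) = 2*P/(-4 + Q))
W(21) + A(-162, (-10 - 79)*(-30 - 47)) = 110/21 + 2*((-10 - 79)*(-30 - 47))/(-4 - 162) = 110*(1/21) + 2*(-89*(-77))/(-166) = 110/21 + 2*6853*(-1/166) = 110/21 - 6853/83 = -134783/1743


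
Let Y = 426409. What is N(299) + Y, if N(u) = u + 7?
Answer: 426715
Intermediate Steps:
N(u) = 7 + u
N(299) + Y = (7 + 299) + 426409 = 306 + 426409 = 426715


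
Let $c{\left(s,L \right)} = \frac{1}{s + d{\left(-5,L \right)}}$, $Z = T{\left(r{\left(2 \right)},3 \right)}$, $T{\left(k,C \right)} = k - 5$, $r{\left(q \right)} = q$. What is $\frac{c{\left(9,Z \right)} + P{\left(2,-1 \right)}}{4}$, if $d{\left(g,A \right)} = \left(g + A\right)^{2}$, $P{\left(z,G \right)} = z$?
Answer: $\frac{147}{292} \approx 0.50342$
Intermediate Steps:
$T{\left(k,C \right)} = -5 + k$
$Z = -3$ ($Z = -5 + 2 = -3$)
$d{\left(g,A \right)} = \left(A + g\right)^{2}$
$c{\left(s,L \right)} = \frac{1}{s + \left(-5 + L\right)^{2}}$ ($c{\left(s,L \right)} = \frac{1}{s + \left(L - 5\right)^{2}} = \frac{1}{s + \left(-5 + L\right)^{2}}$)
$\frac{c{\left(9,Z \right)} + P{\left(2,-1 \right)}}{4} = \frac{\frac{1}{9 + \left(-5 - 3\right)^{2}} + 2}{4} = \frac{\frac{1}{9 + \left(-8\right)^{2}} + 2}{4} = \frac{\frac{1}{9 + 64} + 2}{4} = \frac{\frac{1}{73} + 2}{4} = \frac{1}{4} \cdot \frac{147}{73} = \frac{147}{292}$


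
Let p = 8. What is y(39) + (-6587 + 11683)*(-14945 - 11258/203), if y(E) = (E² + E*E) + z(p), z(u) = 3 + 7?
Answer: -2216739196/29 ≈ -7.6439e+7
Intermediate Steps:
z(u) = 10
y(E) = 10 + 2*E² (y(E) = (E² + E*E) + 10 = (E² + E²) + 10 = 2*E² + 10 = 10 + 2*E²)
y(39) + (-6587 + 11683)*(-14945 - 11258/203) = (10 + 2*39²) + (-6587 + 11683)*(-14945 - 11258/203) = (10 + 2*1521) + 5096*(-14945 - 11258*1/203) = (10 + 3042) + 5096*(-14945 - 11258/203) = 3052 + 5096*(-3045093/203) = 3052 - 2216827704/29 = -2216739196/29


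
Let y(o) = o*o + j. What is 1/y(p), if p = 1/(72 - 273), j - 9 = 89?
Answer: 40401/3959299 ≈ 0.010204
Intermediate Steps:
j = 98 (j = 9 + 89 = 98)
p = -1/201 (p = 1/(-201) = -1/201 ≈ -0.0049751)
y(o) = 98 + o² (y(o) = o*o + 98 = o² + 98 = 98 + o²)
1/y(p) = 1/(98 + (-1/201)²) = 1/(98 + 1/40401) = 1/(3959299/40401) = 40401/3959299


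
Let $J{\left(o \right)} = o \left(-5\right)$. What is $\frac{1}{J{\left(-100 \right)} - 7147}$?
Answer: $- \frac{1}{6647} \approx -0.00015044$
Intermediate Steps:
$J{\left(o \right)} = - 5 o$
$\frac{1}{J{\left(-100 \right)} - 7147} = \frac{1}{\left(-5\right) \left(-100\right) - 7147} = \frac{1}{500 - 7147} = \frac{1}{-6647} = - \frac{1}{6647}$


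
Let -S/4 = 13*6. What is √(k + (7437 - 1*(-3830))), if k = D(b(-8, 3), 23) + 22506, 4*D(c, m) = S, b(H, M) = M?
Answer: √33695 ≈ 183.56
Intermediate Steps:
S = -312 (S = -52*6 = -4*78 = -312)
D(c, m) = -78 (D(c, m) = (¼)*(-312) = -78)
k = 22428 (k = -78 + 22506 = 22428)
√(k + (7437 - 1*(-3830))) = √(22428 + (7437 - 1*(-3830))) = √(22428 + (7437 + 3830)) = √(22428 + 11267) = √33695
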